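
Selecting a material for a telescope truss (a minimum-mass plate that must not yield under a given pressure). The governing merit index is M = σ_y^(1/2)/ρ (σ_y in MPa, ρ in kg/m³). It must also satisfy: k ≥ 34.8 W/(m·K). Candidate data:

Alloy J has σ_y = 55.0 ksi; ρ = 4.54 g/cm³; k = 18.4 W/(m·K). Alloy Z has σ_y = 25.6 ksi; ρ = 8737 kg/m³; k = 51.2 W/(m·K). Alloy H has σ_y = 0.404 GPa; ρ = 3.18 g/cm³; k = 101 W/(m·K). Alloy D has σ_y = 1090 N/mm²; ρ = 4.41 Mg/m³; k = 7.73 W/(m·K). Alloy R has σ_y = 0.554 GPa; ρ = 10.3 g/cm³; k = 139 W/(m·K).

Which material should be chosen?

alloy H

Screen on constraints: k ≥ 34.8 W/(m·K). Survivors: alloy Z, alloy H, alloy R.
After converting to SI:
  alloy Z: σ_y = 176.5 MPa, ρ = 8737 kg/m³
  alloy H: σ_y = 404.0 MPa, ρ = 3180 kg/m³
  alloy R: σ_y = 554.0 MPa, ρ = 10300 kg/m³
  alloy H: M = 6.32×10⁻³
  alloy R: M = 2.29×10⁻³
  alloy Z: M = 1.52×10⁻³
The maximum is for alloy H.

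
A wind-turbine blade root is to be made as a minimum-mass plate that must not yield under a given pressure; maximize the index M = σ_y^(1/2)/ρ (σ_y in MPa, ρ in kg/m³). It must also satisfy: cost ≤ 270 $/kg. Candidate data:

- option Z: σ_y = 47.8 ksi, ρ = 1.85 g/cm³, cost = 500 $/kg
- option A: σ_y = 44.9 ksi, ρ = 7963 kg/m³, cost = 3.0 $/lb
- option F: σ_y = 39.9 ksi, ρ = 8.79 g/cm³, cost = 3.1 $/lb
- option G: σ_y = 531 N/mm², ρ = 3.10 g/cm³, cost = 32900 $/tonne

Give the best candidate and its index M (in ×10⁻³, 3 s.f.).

option G, M = 7.43×10⁻³

Screen on constraints: cost ≤ 270 $/kg. Survivors: option A, option F, option G.
In SI units:
  option A: σ_y = 309.6 MPa, ρ = 7963 kg/m³
  option F: σ_y = 275.1 MPa, ρ = 8790 kg/m³
  option G: σ_y = 531.0 MPa, ρ = 3100 kg/m³
  option G: M = 7.43×10⁻³
  option A: M = 2.21×10⁻³
  option F: M = 1.89×10⁻³
Option G has the largest M.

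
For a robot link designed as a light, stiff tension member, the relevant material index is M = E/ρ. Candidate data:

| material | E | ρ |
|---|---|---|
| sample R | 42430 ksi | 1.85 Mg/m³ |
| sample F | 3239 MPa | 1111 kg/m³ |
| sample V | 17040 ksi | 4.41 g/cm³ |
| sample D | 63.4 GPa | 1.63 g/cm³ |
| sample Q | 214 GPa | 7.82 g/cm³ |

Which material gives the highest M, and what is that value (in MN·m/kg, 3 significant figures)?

Putting every candidate on a common basis:
  sample R: E = 292.5 GPa, ρ = 1850 kg/m³
  sample F: E = 3.239 GPa, ρ = 1111 kg/m³
  sample V: E = 117.5 GPa, ρ = 4410 kg/m³
  sample D: E = 63.40 GPa, ρ = 1630 kg/m³
  sample Q: E = 214.0 GPa, ρ = 7820 kg/m³
  sample R: M = 158 MN·m/kg
  sample D: M = 38.9 MN·m/kg
  sample Q: M = 27.4 MN·m/kg
  sample V: M = 26.6 MN·m/kg
  sample F: M = 2.92 MN·m/kg
The maximum is for sample R.

sample R, M = 158 MN·m/kg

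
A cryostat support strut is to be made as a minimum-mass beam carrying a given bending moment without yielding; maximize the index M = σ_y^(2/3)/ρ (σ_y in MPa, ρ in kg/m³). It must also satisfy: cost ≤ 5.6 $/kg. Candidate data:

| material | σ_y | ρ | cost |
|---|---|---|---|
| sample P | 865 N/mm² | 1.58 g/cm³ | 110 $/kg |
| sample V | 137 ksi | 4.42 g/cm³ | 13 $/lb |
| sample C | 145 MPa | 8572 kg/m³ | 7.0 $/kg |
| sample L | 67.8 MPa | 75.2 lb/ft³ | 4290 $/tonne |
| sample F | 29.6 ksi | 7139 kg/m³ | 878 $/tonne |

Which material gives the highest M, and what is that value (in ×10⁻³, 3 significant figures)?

sample L, M = 13.8×10⁻³

Screen on constraints: cost ≤ 5.6 $/kg. Survivors: sample L, sample F.
Normalizing units and computing the index:
  sample L: σ_y = 67.80 MPa, ρ = 1205 kg/m³
  sample F: σ_y = 204.1 MPa, ρ = 7139 kg/m³
  sample L: M = 13.8×10⁻³
  sample F: M = 4.86×10⁻³
Sample L has the largest M.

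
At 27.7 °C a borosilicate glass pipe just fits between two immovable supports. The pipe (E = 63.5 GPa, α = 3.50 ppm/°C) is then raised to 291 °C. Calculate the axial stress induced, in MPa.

ΔT = 263.3 K. Constrained thermal stress σ = E·α·ΔT = 63.50×10³ MPa × 3.50×10⁻⁶ × 263.3 = 58.5 MPa (compressive).

58.5 MPa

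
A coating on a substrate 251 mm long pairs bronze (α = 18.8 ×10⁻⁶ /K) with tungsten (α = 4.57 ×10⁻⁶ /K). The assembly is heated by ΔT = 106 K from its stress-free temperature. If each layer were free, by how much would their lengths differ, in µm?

Δα = |18.8 − 4.57|×10⁻⁶/K = 14.2×10⁻⁶/K.
ΔL_mismatch = Δα·L·ΔT = 14.2×10⁻⁶ × 251.0 mm × 106.0 K = 379 µm.

379 µm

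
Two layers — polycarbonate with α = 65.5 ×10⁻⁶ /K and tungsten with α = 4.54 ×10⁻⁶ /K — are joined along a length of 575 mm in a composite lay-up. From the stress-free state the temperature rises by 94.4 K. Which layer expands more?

polycarbonate

α(polycarbonate) = 65.5×10⁻⁶/K vs α(tungsten) = 4.54×10⁻⁶/K.
Higher α expands more for the same ΔT: polycarbonate.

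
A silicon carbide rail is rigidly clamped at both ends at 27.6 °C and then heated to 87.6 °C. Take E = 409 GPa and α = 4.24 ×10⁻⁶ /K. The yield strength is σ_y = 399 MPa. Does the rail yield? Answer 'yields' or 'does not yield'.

does not yield

ΔT = 60.00 K. Constrained thermal stress σ = E·α·ΔT = 409.0×10³ MPa × 4.24×10⁻⁶ × 60.00 = 104 MPa (compressive).
Compare to σ_y = 399 MPa: σ < σ_y, so it does not yield.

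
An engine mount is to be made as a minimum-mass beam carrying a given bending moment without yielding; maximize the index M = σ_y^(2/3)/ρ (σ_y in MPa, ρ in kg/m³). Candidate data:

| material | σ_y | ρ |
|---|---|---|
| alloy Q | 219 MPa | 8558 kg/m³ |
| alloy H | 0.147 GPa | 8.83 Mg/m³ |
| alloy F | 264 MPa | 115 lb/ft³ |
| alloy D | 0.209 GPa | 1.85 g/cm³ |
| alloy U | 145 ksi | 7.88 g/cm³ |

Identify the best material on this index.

In SI units:
  alloy Q: σ_y = 219.0 MPa, ρ = 8558 kg/m³
  alloy H: σ_y = 147.0 MPa, ρ = 8830 kg/m³
  alloy F: σ_y = 264.0 MPa, ρ = 1842 kg/m³
  alloy D: σ_y = 209.0 MPa, ρ = 1850 kg/m³
  alloy U: σ_y = 999.7 MPa, ρ = 7880 kg/m³
  alloy F: M = 22.3×10⁻³
  alloy D: M = 19.0×10⁻³
  alloy U: M = 12.7×10⁻³
  alloy Q: M = 4.25×10⁻³
  alloy H: M = 3.15×10⁻³
Alloy F has the largest M.

alloy F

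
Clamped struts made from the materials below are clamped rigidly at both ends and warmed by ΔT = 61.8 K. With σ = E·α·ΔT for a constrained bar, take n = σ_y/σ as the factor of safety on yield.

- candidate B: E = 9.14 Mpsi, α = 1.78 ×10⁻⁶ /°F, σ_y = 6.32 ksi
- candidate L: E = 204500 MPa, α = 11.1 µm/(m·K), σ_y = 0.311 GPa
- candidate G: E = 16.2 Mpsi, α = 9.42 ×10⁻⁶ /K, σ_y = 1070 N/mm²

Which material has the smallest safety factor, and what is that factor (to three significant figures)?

candidate L, n = 2.22

Converting E to GPa, α to ×10⁻⁶/K, σ_y to MPa, then σ and n for each:
  candidate B: E = 63.02, α = 3.20, σ_y = 43.57 → σ = 12.5 MPa, n = 3.49
  candidate L: E = 204.5, α = 11.1, σ_y = 311.0 → σ = 140 MPa, n = 2.22
  candidate G: E = 111.7, α = 9.42, σ_y = 1070 → σ = 65.0 MPa, n = 16.5
The minimum is candidate L at n = 2.22.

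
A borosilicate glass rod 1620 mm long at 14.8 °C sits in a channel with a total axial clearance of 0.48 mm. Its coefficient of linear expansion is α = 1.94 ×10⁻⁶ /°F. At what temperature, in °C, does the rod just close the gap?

α = 1.94×10⁻⁶/°F × 9/5 = 3.49×10⁻⁶/K.
α·L₀·ΔT = 0.48 mm ⇒ ΔT = 0.48 / (3.49×10⁻⁶ × 1620.0) = 84.85 K.
T = 14.8 + 84.85 = 99.65 °C.

99.7 °C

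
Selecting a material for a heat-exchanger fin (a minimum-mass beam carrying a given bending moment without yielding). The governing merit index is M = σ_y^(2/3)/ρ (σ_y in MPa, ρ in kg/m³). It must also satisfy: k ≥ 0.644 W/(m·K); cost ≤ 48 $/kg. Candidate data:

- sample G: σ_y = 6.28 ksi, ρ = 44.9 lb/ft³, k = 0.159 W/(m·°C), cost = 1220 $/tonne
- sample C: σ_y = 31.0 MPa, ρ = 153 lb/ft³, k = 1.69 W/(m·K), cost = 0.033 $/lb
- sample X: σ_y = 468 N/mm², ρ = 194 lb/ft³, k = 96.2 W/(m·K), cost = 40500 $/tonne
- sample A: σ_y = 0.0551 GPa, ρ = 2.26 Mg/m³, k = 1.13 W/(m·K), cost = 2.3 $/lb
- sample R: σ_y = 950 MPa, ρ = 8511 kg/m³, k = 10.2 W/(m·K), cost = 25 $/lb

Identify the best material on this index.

sample X

Screen on constraints: k ≥ 0.644 W/(m·K); cost ≤ 48 $/kg. Survivors: sample C, sample X, sample A.
After converting to SI:
  sample C: σ_y = 31.00 MPa, ρ = 2451 kg/m³
  sample X: σ_y = 468.0 MPa, ρ = 3108 kg/m³
  sample A: σ_y = 55.10 MPa, ρ = 2260 kg/m³
  sample X: M = 19.4×10⁻³
  sample A: M = 6.41×10⁻³
  sample C: M = 4.03×10⁻³
The maximum is for sample X.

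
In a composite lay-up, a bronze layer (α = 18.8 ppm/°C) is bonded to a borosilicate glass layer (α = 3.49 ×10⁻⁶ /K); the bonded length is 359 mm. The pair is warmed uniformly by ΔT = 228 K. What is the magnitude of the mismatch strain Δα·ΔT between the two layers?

Δα = |18.8 − 3.49|×10⁻⁶/K = 15.3×10⁻⁶/K.
Mismatch strain = Δα·ΔT = 15.3×10⁻⁶ × 228.0 = 3.49×10⁻³.

3.49×10⁻³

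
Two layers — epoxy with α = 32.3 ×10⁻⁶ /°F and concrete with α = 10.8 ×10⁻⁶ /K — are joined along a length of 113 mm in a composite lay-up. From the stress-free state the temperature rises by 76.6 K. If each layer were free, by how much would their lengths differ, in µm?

epoxy: α = 32.3×10⁻⁶/°F × 9/5 = 58.1×10⁻⁶/K.
Δα = |58.1 − 10.8|×10⁻⁶/K = 47.3×10⁻⁶/K.
ΔL_mismatch = Δα·L·ΔT = 47.3×10⁻⁶ × 113.0 mm × 76.6 K = 410 µm.

410 µm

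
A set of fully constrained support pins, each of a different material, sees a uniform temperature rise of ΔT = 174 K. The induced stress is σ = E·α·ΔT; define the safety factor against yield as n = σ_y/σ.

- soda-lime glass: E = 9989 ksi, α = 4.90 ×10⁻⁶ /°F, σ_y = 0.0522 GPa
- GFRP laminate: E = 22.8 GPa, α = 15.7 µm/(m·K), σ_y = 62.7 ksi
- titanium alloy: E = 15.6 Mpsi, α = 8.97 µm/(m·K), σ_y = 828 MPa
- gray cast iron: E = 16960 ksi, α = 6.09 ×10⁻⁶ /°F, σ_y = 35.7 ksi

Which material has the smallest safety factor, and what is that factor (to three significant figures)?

soda-lime glass, n = 0.494

With everything in SI (GPa, ×10⁻⁶/K, MPa):
  soda-lime glass: E = 68.87, α = 8.82, σ_y = 52.20 → σ = 106 MPa, n = 0.494
  GFRP laminate: E = 22.80, α = 15.7, σ_y = 432.3 → σ = 62.3 MPa, n = 6.94
  titanium alloy: E = 107.6, α = 8.97, σ_y = 828.0 → σ = 168 MPa, n = 4.93
  gray cast iron: E = 116.9, α = 11.0, σ_y = 246.1 → σ = 223 MPa, n = 1.10
Soda-lime glass has the lowest safety factor, n = 0.494.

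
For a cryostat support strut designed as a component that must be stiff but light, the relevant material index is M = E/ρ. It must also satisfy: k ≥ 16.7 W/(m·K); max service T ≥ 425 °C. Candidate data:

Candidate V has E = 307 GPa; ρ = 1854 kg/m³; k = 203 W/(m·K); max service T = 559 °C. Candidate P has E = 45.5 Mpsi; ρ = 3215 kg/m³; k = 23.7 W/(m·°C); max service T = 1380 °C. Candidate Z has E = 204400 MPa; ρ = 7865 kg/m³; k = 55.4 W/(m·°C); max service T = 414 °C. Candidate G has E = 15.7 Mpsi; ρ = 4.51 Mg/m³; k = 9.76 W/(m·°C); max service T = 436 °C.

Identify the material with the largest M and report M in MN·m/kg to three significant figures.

candidate V, M = 166 MN·m/kg

Screen on constraints: k ≥ 16.7 W/(m·K); max service T ≥ 425 °C. Survivors: candidate V, candidate P.
Convert each candidate to consistent units, then evaluate M:
  candidate V: E = 307.0 GPa, ρ = 1854 kg/m³
  candidate P: E = 313.7 GPa, ρ = 3215 kg/m³
  candidate V: M = 166 MN·m/kg
  candidate P: M = 97.6 MN·m/kg
Highest index: candidate V.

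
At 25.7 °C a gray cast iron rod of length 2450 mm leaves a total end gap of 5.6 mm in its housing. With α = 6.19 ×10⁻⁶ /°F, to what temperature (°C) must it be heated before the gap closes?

231 °C

α = 6.19×10⁻⁶/°F × 9/5 = 11.1×10⁻⁶/K.
α·L₀·ΔT = 5.6 mm ⇒ ΔT = 5.6 / (11.1×10⁻⁶ × 2450.0) = 205.1 K.
T = 25.7 + 205.1 = 230.8 °C.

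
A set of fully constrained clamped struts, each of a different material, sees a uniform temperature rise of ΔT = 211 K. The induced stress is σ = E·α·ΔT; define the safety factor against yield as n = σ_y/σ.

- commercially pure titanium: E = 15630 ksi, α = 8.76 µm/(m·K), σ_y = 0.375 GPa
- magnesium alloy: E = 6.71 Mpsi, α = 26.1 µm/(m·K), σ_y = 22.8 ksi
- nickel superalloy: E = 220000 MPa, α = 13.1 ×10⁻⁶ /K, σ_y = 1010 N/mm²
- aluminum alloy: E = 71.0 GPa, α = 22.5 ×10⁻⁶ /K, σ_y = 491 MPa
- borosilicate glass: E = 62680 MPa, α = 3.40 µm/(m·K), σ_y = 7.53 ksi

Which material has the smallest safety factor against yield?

magnesium alloy

Converting E to GPa, α to ×10⁻⁶/K, σ_y to MPa, then σ and n for each:
  commercially pure titanium: E = 107.8, α = 8.76, σ_y = 375.0 → σ = 199 MPa, n = 1.88
  magnesium alloy: E = 46.26, α = 26.1, σ_y = 157.2 → σ = 255 MPa, n = 0.617
  nickel superalloy: E = 220.0, α = 13.1, σ_y = 1010 → σ = 608 MPa, n = 1.66
  aluminum alloy: E = 71.00, α = 22.5, σ_y = 491.0 → σ = 337 MPa, n = 1.46
  borosilicate glass: E = 62.68, α = 3.40, σ_y = 51.92 → σ = 45.0 MPa, n = 1.15
The minimum is magnesium alloy at n = 0.617.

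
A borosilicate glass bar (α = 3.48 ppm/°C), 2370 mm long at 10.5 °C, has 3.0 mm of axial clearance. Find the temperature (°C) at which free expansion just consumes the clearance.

α·L₀·ΔT = 3.0 mm ⇒ ΔT = 3.0 / (3.48×10⁻⁶ × 2370.0) = 363.7 K.
T = 10.5 + 363.7 = 374.2 °C.

374 °C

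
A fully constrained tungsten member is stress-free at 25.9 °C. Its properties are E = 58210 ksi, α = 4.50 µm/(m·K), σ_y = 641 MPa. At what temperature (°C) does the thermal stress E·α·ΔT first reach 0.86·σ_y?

331 °C

E = 58210 ksi = 401.3 GPa.
E·α·ΔT = 551.3 MPa ⇒ ΔT = 551.3 / (401.3×10³ × 4.50×10⁻⁶) = 305.2 K.
T = 25.9 + 305.2 = 331.1 °C.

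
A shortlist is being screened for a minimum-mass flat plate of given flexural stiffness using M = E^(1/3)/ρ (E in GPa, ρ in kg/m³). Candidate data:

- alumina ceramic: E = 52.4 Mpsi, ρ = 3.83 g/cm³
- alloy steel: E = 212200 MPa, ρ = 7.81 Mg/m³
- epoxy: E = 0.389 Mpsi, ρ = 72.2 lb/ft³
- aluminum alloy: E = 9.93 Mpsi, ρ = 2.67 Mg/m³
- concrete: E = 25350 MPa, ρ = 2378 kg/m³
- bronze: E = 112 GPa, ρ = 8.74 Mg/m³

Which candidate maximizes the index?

In SI units:
  alumina ceramic: E = 361.3 GPa, ρ = 3830 kg/m³
  alloy steel: E = 212.2 GPa, ρ = 7810 kg/m³
  epoxy: E = 2.682 GPa, ρ = 1157 kg/m³
  aluminum alloy: E = 68.46 GPa, ρ = 2670 kg/m³
  concrete: E = 25.35 GPa, ρ = 2378 kg/m³
  bronze: E = 112.0 GPa, ρ = 8740 kg/m³
  alumina ceramic: M = 1.86×10⁻³
  aluminum alloy: M = 1.53×10⁻³
  concrete: M = 1.24×10⁻³
  epoxy: M = 1.20×10⁻³
  alloy steel: M = 0.764×10⁻³
  bronze: M = 0.552×10⁻³
Alumina ceramic has the largest M.

alumina ceramic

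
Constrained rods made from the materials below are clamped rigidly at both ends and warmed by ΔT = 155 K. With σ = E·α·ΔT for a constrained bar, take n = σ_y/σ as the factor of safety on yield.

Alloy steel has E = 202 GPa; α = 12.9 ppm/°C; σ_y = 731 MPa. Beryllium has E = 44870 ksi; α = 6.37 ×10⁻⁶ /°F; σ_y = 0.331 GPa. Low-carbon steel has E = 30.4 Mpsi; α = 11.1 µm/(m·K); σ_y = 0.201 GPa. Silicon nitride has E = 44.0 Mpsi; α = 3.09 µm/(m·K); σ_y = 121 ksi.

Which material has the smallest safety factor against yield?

Converting E to GPa, α to ×10⁻⁶/K, σ_y to MPa, then σ and n for each:
  alloy steel: E = 202.0, α = 12.9, σ_y = 731.0 → σ = 404 MPa, n = 1.81
  beryllium: E = 309.4, α = 11.5, σ_y = 331.0 → σ = 550 MPa, n = 0.602
  low-carbon steel: E = 209.6, α = 11.1, σ_y = 201.0 → σ = 361 MPa, n = 0.557
  silicon nitride: E = 303.4, α = 3.09, σ_y = 834.3 → σ = 145 MPa, n = 5.74
Smallest n: low-carbon steel with n = 0.557.

low-carbon steel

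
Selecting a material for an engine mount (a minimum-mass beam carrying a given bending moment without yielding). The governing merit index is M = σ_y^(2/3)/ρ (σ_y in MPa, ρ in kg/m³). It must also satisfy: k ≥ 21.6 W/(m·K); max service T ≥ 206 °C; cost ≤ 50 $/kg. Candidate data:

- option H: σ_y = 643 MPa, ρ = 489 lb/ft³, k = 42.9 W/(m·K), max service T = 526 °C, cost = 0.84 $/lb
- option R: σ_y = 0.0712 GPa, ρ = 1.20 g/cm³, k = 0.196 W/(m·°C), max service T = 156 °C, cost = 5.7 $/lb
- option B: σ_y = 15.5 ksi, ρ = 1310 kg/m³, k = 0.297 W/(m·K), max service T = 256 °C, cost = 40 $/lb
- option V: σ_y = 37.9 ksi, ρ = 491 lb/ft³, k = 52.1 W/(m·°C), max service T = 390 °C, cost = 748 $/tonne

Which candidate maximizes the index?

option H

Screen on constraints: k ≥ 21.6 W/(m·K); max service T ≥ 206 °C; cost ≤ 50 $/kg. Survivors: option H, option V.
Convert each candidate to consistent units, then evaluate M:
  option H: σ_y = 643.0 MPa, ρ = 7833 kg/m³
  option V: σ_y = 261.3 MPa, ρ = 7865 kg/m³
  option H: M = 9.51×10⁻³
  option V: M = 5.20×10⁻³
Option H has the largest M.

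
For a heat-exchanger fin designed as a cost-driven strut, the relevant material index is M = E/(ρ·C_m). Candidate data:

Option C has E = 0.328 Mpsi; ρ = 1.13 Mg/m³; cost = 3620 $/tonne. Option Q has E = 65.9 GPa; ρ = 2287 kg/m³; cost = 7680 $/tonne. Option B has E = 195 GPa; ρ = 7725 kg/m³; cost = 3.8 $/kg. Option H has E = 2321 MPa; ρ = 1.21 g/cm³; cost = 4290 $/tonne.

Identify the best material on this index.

Putting every candidate on a common basis:
  option C: E = 2.261 GPa, ρ = 1130 kg/m³, cost = 3.620 $/kg
  option Q: E = 65.90 GPa, ρ = 2287 kg/m³, cost = 7.680 $/kg
  option B: E = 195.0 GPa, ρ = 7725 kg/m³, cost = 3.800 $/kg
  option H: E = 2.321 GPa, ρ = 1210 kg/m³, cost = 4.290 $/kg
  option B: M = 6.64 MN·m per $
  option Q: M = 3.75 MN·m per $
  option C: M = 0.553 MN·m per $
  option H: M = 0.447 MN·m per $
Highest index: option B.

option B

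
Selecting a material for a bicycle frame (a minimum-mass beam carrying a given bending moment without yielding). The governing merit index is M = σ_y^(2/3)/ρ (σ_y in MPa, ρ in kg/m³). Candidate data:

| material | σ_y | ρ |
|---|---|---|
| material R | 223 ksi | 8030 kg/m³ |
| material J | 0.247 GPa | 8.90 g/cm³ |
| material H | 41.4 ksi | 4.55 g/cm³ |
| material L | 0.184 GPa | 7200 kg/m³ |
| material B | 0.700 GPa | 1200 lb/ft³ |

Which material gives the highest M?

Putting every candidate on a common basis:
  material R: σ_y = 1538 MPa, ρ = 8030 kg/m³
  material J: σ_y = 247.0 MPa, ρ = 8900 kg/m³
  material H: σ_y = 285.4 MPa, ρ = 4550 kg/m³
  material L: σ_y = 184.0 MPa, ρ = 7200 kg/m³
  material B: σ_y = 700.0 MPa, ρ = 19220 kg/m³
  material R: M = 16.6×10⁻³
  material H: M = 9.53×10⁻³
  material L: M = 4.49×10⁻³
  material J: M = 4.42×10⁻³
  material B: M = 4.10×10⁻³
Material R has the largest M.

material R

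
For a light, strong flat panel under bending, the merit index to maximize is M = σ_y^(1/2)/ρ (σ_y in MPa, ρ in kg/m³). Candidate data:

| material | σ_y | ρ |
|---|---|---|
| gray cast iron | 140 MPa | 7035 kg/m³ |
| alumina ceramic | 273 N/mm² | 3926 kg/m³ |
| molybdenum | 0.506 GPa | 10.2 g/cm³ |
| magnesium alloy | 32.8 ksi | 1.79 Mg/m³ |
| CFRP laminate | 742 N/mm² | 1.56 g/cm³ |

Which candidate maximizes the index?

In SI units:
  gray cast iron: σ_y = 140.0 MPa, ρ = 7035 kg/m³
  alumina ceramic: σ_y = 273.0 MPa, ρ = 3926 kg/m³
  molybdenum: σ_y = 506.0 MPa, ρ = 10200 kg/m³
  magnesium alloy: σ_y = 226.1 MPa, ρ = 1790 kg/m³
  CFRP laminate: σ_y = 742.0 MPa, ρ = 1560 kg/m³
  CFRP laminate: M = 17.5×10⁻³
  magnesium alloy: M = 8.40×10⁻³
  alumina ceramic: M = 4.21×10⁻³
  molybdenum: M = 2.21×10⁻³
  gray cast iron: M = 1.68×10⁻³
The maximum is for CFRP laminate.

CFRP laminate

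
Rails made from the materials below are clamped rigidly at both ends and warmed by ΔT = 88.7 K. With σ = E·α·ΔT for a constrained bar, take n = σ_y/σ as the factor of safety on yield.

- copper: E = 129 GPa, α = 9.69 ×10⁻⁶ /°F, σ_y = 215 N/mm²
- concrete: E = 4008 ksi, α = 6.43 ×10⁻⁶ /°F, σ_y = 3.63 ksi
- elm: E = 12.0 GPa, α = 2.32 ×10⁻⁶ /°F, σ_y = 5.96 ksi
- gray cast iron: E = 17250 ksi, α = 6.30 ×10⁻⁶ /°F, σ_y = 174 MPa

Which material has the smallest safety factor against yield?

With everything in SI (GPa, ×10⁻⁶/K, MPa):
  copper: E = 129.0, α = 17.4, σ_y = 215.0 → σ = 200 MPa, n = 1.08
  concrete: E = 27.63, α = 11.6, σ_y = 25.03 → σ = 28.4 MPa, n = 0.882
  elm: E = 12.00, α = 4.18, σ_y = 41.09 → σ = 4.44 MPa, n = 9.24
  gray cast iron: E = 118.9, α = 11.3, σ_y = 174.0 → σ = 120 MPa, n = 1.45
Concrete has the lowest safety factor, n = 0.882.

concrete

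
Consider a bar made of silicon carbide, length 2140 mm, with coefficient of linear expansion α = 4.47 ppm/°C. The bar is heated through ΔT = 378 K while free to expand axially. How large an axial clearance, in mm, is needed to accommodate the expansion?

3.62 mm

ΔL = α·L₀·ΔT = 4.47×10⁻⁶ × 2140 mm × 378.0 K = 3.62 mm.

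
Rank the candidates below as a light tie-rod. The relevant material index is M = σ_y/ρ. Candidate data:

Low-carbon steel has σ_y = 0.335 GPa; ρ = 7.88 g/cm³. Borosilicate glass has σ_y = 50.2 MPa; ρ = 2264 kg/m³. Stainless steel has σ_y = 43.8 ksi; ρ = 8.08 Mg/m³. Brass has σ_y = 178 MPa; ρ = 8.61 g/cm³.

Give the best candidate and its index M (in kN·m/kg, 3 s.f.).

low-carbon steel, M = 42.5 kN·m/kg

Convert each candidate to consistent units, then evaluate M:
  low-carbon steel: σ_y = 335.0 MPa, ρ = 7880 kg/m³
  borosilicate glass: σ_y = 50.20 MPa, ρ = 2264 kg/m³
  stainless steel: σ_y = 302.0 MPa, ρ = 8080 kg/m³
  brass: σ_y = 178.0 MPa, ρ = 8610 kg/m³
  low-carbon steel: M = 42.5 kN·m/kg
  stainless steel: M = 37.4 kN·m/kg
  borosilicate glass: M = 22.2 kN·m/kg
  brass: M = 20.7 kN·m/kg
Low-carbon steel has the largest M.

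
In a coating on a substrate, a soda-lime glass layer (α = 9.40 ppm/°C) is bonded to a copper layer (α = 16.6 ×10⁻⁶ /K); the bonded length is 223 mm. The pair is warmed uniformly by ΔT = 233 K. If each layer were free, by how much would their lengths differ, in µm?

Δα = |9.40 − 16.6|×10⁻⁶/K = 7.20×10⁻⁶/K.
ΔL_mismatch = Δα·L·ΔT = 7.20×10⁻⁶ × 223.0 mm × 233.0 K = 374 µm.

374 µm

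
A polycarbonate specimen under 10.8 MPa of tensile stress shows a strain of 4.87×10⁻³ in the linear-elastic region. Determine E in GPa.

2.22 GPa

E = σ/ε = 10.8 MPa / 4.87×10⁻³ = 2218 MPa = 2.22 GPa.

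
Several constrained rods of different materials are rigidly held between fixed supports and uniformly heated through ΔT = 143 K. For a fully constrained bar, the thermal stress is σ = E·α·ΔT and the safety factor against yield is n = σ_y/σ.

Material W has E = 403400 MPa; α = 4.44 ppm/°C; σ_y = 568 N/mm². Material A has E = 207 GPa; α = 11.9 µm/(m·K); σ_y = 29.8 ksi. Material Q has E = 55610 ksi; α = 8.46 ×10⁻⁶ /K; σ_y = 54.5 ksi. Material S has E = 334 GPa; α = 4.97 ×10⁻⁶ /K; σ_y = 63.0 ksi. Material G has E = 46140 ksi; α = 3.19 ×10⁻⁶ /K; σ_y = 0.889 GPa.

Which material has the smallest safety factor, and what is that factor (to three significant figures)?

material A, n = 0.583

Converting E to GPa, α to ×10⁻⁶/K, σ_y to MPa, then σ and n for each:
  material W: E = 403.4, α = 4.44, σ_y = 568.0 → σ = 256 MPa, n = 2.22
  material A: E = 207.0, α = 11.9, σ_y = 205.5 → σ = 352 MPa, n = 0.583
  material Q: E = 383.4, α = 8.46, σ_y = 375.8 → σ = 464 MPa, n = 0.810
  material S: E = 334.0, α = 4.97, σ_y = 434.4 → σ = 237 MPa, n = 1.83
  material G: E = 318.1, α = 3.19, σ_y = 889.0 → σ = 145 MPa, n = 6.13
The minimum is material A at n = 0.583.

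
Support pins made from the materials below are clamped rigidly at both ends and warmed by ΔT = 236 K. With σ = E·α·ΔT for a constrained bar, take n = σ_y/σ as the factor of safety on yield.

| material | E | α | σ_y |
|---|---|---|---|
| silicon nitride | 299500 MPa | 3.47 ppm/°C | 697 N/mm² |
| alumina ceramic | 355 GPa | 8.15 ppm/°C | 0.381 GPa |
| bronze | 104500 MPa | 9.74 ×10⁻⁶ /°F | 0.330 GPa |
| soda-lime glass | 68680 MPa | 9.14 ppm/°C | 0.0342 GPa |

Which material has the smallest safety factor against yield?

soda-lime glass

With everything in SI (GPa, ×10⁻⁶/K, MPa):
  silicon nitride: E = 299.5, α = 3.47, σ_y = 697.0 → σ = 245 MPa, n = 2.84
  alumina ceramic: E = 355.0, α = 8.15, σ_y = 381.0 → σ = 683 MPa, n = 0.558
  bronze: E = 104.5, α = 17.5, σ_y = 330.0 → σ = 432 MPa, n = 0.763
  soda-lime glass: E = 68.68, α = 9.14, σ_y = 34.20 → σ = 148 MPa, n = 0.231
Smallest n: soda-lime glass with n = 0.231.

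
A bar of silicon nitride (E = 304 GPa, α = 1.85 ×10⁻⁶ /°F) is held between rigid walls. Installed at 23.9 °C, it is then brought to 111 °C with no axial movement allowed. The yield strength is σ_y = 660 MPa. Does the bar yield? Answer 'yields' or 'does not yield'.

α = 1.85×10⁻⁶/°F × 9/5 = 3.33×10⁻⁶/K.
ΔT = 87.10 K. Constrained thermal stress σ = E·α·ΔT = 304.0×10³ MPa × 3.33×10⁻⁶ × 87.10 = 88.2 MPa (compressive).
Compare to σ_y = 660 MPa: σ < σ_y, so it does not yield.

does not yield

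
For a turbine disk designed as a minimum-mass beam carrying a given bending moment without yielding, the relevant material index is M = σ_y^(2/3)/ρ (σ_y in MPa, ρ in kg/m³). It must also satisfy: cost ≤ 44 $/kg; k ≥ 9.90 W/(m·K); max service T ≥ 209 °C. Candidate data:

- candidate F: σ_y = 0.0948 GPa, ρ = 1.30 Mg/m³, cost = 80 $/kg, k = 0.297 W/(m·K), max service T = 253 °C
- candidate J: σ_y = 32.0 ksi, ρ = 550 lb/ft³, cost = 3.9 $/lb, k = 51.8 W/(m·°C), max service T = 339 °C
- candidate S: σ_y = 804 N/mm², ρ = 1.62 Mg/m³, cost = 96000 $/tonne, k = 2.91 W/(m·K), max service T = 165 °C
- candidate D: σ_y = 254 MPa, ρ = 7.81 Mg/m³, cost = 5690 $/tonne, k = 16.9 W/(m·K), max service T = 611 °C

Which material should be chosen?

Screen on constraints: cost ≤ 44 $/kg; k ≥ 9.90 W/(m·K); max service T ≥ 209 °C. Survivors: candidate J, candidate D.
After converting to SI:
  candidate J: σ_y = 220.6 MPa, ρ = 8810 kg/m³
  candidate D: σ_y = 254.0 MPa, ρ = 7810 kg/m³
  candidate D: M = 5.14×10⁻³
  candidate J: M = 4.14×10⁻³
Candidate D has the largest M.

candidate D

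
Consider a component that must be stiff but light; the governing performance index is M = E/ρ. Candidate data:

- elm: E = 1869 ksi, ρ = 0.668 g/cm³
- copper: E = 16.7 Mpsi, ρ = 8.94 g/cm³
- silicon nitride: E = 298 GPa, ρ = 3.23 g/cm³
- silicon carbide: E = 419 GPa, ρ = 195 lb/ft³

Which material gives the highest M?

silicon carbide

Putting every candidate on a common basis:
  elm: E = 12.89 GPa, ρ = 668.0 kg/m³
  copper: E = 115.1 GPa, ρ = 8940 kg/m³
  silicon nitride: E = 298.0 GPa, ρ = 3230 kg/m³
  silicon carbide: E = 419.0 GPa, ρ = 3124 kg/m³
  silicon carbide: M = 134 MN·m/kg
  silicon nitride: M = 92.3 MN·m/kg
  elm: M = 19.3 MN·m/kg
  copper: M = 12.9 MN·m/kg
Silicon carbide ranks first.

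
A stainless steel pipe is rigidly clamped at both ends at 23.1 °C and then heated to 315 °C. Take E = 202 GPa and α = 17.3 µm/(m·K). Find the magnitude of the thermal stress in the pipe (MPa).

1020 MPa

ΔT = 291.9 K. Constrained thermal stress σ = E·α·ΔT = 202.0×10³ MPa × 17.3×10⁻⁶ × 291.9 = 1020 MPa (compressive).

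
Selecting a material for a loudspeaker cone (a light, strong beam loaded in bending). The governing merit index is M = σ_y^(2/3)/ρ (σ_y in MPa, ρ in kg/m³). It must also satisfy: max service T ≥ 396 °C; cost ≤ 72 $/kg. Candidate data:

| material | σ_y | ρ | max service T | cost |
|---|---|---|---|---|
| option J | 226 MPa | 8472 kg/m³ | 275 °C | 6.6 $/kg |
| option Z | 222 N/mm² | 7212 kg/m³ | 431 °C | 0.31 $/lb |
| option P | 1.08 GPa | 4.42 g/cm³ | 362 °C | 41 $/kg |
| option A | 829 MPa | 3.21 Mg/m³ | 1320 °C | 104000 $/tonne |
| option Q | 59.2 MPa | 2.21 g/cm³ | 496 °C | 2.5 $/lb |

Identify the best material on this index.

Screen on constraints: max service T ≥ 396 °C; cost ≤ 72 $/kg. Survivors: option Z, option Q.
After converting to SI:
  option Z: σ_y = 222.0 MPa, ρ = 7212 kg/m³
  option Q: σ_y = 59.20 MPa, ρ = 2210 kg/m³
  option Q: M = 6.87×10⁻³
  option Z: M = 5.08×10⁻³
Option Q ranks first.

option Q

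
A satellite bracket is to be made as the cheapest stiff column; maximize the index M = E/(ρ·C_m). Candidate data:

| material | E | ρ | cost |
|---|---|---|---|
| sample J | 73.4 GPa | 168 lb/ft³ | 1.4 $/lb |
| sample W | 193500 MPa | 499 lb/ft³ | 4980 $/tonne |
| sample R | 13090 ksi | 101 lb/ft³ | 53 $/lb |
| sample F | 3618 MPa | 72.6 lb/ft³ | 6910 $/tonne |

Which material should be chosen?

sample J

In SI units:
  sample J: E = 73.40 GPa, ρ = 2691 kg/m³, cost = 3.086 $/kg
  sample W: E = 193.5 GPa, ρ = 7993 kg/m³, cost = 4.980 $/kg
  sample R: E = 90.25 GPa, ρ = 1618 kg/m³, cost = 116.8 $/kg
  sample F: E = 3.618 GPa, ρ = 1163 kg/m³, cost = 6.910 $/kg
  sample J: M = 8.84 MN·m per $
  sample W: M = 4.86 MN·m per $
  sample R: M = 0.477 MN·m per $
  sample F: M = 0.450 MN·m per $
Sample J ranks first.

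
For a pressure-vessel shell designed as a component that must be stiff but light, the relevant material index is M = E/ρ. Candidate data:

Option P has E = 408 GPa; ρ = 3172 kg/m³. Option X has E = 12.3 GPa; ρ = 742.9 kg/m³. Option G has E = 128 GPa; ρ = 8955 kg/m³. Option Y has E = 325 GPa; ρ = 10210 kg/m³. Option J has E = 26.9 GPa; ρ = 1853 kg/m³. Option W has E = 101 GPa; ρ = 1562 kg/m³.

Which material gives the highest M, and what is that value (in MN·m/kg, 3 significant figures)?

Per-candidate index values:
  option P: M = 129 MN·m/kg
  option W: M = 64.7 MN·m/kg
  option Y: M = 31.8 MN·m/kg
  option X: M = 16.6 MN·m/kg
  option J: M = 14.5 MN·m/kg
  option G: M = 14.3 MN·m/kg
Option P ranks first.

option P, M = 129 MN·m/kg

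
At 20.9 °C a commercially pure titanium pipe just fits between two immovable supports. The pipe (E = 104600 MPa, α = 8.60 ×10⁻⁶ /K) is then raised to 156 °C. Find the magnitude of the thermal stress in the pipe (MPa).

E = 104600 MPa = 104.6 GPa.
ΔT = 135.1 K. Constrained thermal stress σ = E·α·ΔT = 104.6×10³ MPa × 8.60×10⁻⁶ × 135.1 = 122 MPa (compressive).

122 MPa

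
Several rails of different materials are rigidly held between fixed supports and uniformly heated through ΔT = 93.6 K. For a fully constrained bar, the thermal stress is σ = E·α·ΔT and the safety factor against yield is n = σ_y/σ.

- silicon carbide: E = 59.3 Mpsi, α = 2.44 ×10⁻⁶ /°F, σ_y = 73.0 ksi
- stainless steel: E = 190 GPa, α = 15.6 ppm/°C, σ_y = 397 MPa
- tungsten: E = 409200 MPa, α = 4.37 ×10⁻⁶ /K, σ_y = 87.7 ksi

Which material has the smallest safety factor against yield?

With everything in SI (GPa, ×10⁻⁶/K, MPa):
  silicon carbide: E = 408.9, α = 4.39, σ_y = 503.3 → σ = 168 MPa, n = 2.99
  stainless steel: E = 190.0, α = 15.6, σ_y = 397.0 → σ = 277 MPa, n = 1.43
  tungsten: E = 409.2, α = 4.37, σ_y = 604.7 → σ = 167 MPa, n = 3.61
The minimum is stainless steel at n = 1.43.

stainless steel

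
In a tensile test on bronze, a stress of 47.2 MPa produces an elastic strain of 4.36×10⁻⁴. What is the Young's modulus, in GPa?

E = σ/ε = 47.2 MPa / 4.36×10⁻⁴ = 108300 MPa = 108 GPa.

108 GPa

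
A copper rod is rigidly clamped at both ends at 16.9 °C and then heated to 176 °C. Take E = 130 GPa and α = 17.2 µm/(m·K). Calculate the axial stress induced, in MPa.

ΔT = 159.1 K. Constrained thermal stress σ = E·α·ΔT = 130.0×10³ MPa × 17.2×10⁻⁶ × 159.1 = 356 MPa (compressive).

356 MPa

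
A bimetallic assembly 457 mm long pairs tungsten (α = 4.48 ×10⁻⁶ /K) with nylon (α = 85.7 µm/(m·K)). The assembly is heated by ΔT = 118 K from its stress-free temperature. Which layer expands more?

nylon

α(tungsten) = 4.48×10⁻⁶/K vs α(nylon) = 85.7×10⁻⁶/K.
Higher α expands more for the same ΔT: nylon.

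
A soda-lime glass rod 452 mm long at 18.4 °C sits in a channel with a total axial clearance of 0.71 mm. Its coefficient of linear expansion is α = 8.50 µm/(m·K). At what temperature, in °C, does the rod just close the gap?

α·L₀·ΔT = 0.71 mm ⇒ ΔT = 0.71 / (8.50×10⁻⁶ × 452.0) = 184.8 K.
T = 18.4 + 184.8 = 203.2 °C.

203 °C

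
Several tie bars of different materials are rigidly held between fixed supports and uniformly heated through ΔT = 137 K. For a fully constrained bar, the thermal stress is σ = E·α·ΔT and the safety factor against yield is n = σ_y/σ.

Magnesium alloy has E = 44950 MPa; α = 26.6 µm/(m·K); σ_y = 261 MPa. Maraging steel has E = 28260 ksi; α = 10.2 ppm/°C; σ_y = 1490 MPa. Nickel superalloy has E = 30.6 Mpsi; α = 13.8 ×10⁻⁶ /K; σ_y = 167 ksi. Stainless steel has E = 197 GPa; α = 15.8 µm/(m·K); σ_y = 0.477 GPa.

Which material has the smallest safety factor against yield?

stainless steel

Per material, after unit conversion:
  magnesium alloy: E = 44.95, α = 26.6, σ_y = 261.0 → σ = 164 MPa, n = 1.59
  maraging steel: E = 194.8, α = 10.2, σ_y = 1490 → σ = 272 MPa, n = 5.47
  nickel superalloy: E = 211.0, α = 13.8, σ_y = 1151 → σ = 399 MPa, n = 2.89
  stainless steel: E = 197.0, α = 15.8, σ_y = 477.0 → σ = 426 MPa, n = 1.12
The minimum is stainless steel at n = 1.12.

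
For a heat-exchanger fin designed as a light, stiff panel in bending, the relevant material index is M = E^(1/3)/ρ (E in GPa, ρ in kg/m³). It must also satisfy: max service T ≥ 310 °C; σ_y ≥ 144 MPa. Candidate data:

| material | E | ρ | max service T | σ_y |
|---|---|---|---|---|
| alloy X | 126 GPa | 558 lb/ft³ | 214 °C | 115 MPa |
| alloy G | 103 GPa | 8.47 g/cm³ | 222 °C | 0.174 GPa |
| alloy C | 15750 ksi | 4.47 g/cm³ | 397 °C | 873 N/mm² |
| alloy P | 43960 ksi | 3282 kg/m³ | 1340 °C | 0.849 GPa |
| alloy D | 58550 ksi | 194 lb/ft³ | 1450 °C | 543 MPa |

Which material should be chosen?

alloy D

Screen on constraints: max service T ≥ 310 °C; σ_y ≥ 144 MPa. Survivors: alloy C, alloy P, alloy D.
After converting to SI:
  alloy C: E = 108.6 GPa, ρ = 4470 kg/m³
  alloy P: E = 303.1 GPa, ρ = 3282 kg/m³
  alloy D: E = 403.7 GPa, ρ = 3108 kg/m³
  alloy D: M = 2.38×10⁻³
  alloy P: M = 2.05×10⁻³
  alloy C: M = 1.07×10⁻³
Highest index: alloy D.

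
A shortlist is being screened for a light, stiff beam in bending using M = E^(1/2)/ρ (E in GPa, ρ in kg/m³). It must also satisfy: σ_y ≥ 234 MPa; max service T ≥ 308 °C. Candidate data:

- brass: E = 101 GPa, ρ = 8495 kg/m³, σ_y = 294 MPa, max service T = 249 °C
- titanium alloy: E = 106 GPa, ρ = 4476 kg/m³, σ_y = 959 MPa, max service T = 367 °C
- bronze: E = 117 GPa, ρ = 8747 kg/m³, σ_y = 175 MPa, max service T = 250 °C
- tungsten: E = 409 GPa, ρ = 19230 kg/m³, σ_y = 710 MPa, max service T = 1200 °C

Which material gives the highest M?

Screen on constraints: σ_y ≥ 234 MPa; max service T ≥ 308 °C. Survivors: titanium alloy, tungsten.
Computing M directly (units already consistent):
  titanium alloy: M = 2.30×10⁻³
  tungsten: M = 1.05×10⁻³
The maximum is for titanium alloy.

titanium alloy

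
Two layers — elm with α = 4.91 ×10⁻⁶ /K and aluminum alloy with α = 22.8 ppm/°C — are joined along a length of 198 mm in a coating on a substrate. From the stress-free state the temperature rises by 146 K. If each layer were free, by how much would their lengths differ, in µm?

517 µm

Δα = |4.91 − 22.8|×10⁻⁶/K = 17.9×10⁻⁶/K.
ΔL_mismatch = Δα·L·ΔT = 17.9×10⁻⁶ × 198.0 mm × 146.0 K = 517 µm.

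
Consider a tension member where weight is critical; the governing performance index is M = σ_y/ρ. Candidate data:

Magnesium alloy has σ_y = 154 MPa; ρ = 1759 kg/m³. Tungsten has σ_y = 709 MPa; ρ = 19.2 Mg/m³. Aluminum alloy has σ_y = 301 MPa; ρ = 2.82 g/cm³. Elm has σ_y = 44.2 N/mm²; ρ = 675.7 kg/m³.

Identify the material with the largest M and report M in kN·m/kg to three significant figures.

aluminum alloy, M = 107 kN·m/kg

Normalizing units and computing the index:
  magnesium alloy: σ_y = 154.0 MPa, ρ = 1759 kg/m³
  tungsten: σ_y = 709.0 MPa, ρ = 19200 kg/m³
  aluminum alloy: σ_y = 301.0 MPa, ρ = 2820 kg/m³
  elm: σ_y = 44.20 MPa, ρ = 675.7 kg/m³
  aluminum alloy: M = 107 kN·m/kg
  magnesium alloy: M = 87.5 kN·m/kg
  elm: M = 65.4 kN·m/kg
  tungsten: M = 36.9 kN·m/kg
Aluminum alloy ranks first.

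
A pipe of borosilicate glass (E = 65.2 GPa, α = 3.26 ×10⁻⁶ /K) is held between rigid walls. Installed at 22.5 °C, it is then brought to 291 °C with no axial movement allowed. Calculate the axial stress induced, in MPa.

ΔT = 268.5 K. Constrained thermal stress σ = E·α·ΔT = 65.20×10³ MPa × 3.26×10⁻⁶ × 268.5 = 57.1 MPa (compressive).

57.1 MPa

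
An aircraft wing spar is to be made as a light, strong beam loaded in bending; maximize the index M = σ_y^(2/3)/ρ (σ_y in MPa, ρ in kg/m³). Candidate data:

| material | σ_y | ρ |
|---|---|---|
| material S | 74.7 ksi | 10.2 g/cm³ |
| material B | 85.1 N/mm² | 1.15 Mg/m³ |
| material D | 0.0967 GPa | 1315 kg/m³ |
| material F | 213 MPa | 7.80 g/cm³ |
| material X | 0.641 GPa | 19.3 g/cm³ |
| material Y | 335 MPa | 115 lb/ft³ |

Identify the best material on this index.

After converting to SI:
  material S: σ_y = 515.0 MPa, ρ = 10200 kg/m³
  material B: σ_y = 85.10 MPa, ρ = 1150 kg/m³
  material D: σ_y = 96.70 MPa, ρ = 1315 kg/m³
  material F: σ_y = 213.0 MPa, ρ = 7800 kg/m³
  material X: σ_y = 641.0 MPa, ρ = 19300 kg/m³
  material Y: σ_y = 335.0 MPa, ρ = 1842 kg/m³
  material Y: M = 26.2×10⁻³
  material B: M = 16.8×10⁻³
  material D: M = 16.0×10⁻³
  material S: M = 6.30×10⁻³
  material F: M = 4.57×10⁻³
  material X: M = 3.85×10⁻³
Highest index: material Y.

material Y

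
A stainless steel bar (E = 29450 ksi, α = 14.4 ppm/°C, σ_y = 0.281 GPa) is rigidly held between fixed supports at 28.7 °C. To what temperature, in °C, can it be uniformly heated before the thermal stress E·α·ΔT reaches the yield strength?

125 °C

E = 29450 ksi = 203.1 GPa.
σ_y = 0.281 GPa = 281.0 MPa.
E·α·ΔT = 281.0 MPa ⇒ ΔT = 281.0 / (203.1×10³ × 14.4×10⁻⁶) = 96.10 K.
T = 28.7 + 96.10 = 124.8 °C.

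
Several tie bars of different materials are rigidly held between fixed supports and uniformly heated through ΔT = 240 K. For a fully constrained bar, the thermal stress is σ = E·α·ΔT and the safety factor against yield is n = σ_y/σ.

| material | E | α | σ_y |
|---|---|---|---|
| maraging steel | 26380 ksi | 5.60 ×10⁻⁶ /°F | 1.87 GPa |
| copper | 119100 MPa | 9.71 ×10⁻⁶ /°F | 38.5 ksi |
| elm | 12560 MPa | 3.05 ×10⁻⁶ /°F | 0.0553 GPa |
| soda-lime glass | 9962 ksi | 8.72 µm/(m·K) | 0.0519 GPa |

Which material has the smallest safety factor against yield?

soda-lime glass

Converting E to GPa, α to ×10⁻⁶/K, σ_y to MPa, then σ and n for each:
  maraging steel: E = 181.9, α = 10.1, σ_y = 1870 → σ = 440 MPa, n = 4.25
  copper: E = 119.1, α = 17.5, σ_y = 265.4 → σ = 500 MPa, n = 0.531
  elm: E = 12.56, α = 5.49, σ_y = 55.30 → σ = 16.5 MPa, n = 3.34
  soda-lime glass: E = 68.69, α = 8.72, σ_y = 51.90 → σ = 144 MPa, n = 0.361
The minimum is soda-lime glass at n = 0.361.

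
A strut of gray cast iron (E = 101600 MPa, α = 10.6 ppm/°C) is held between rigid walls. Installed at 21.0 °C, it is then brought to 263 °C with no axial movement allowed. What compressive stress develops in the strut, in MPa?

E = 101600 MPa = 101.6 GPa.
ΔT = 242.0 K. Constrained thermal stress σ = E·α·ΔT = 101.6×10³ MPa × 10.6×10⁻⁶ × 242.0 = 261 MPa (compressive).

261 MPa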